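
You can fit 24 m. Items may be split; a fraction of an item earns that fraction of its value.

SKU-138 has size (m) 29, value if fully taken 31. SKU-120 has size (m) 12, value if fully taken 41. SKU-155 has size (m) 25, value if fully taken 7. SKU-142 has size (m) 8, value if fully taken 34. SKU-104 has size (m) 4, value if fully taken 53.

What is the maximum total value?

128

Rank by value-to-size ratio: SKU-104 53/4≈13.2, SKU-142 34/8≈4.25, SKU-120 41/12≈3.42, SKU-138 31/29≈1.07, SKU-155 7/25≈0.28.
All 4 m of SKU-104 fit (value 53) → 20 remain.
Take all of SKU-142 (8 m, value 34) → 12 m left.
SKU-120: take in full, 12 m for value 41 → 0 left.
Total value = 128.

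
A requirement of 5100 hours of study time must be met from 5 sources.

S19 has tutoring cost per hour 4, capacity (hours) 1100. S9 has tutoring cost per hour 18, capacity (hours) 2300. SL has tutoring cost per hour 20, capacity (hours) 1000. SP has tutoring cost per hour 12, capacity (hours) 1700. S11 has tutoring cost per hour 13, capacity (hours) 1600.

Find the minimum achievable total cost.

58200

Use sources in increasing cost order.
S19 at 4: take all 1100 hours ; 4000 still needed.
SP at 12: take all 1700 hours ; 2300 still needed.
S11 at 13: take all 1600 hours ; 700 still needed.
Take 700 from S9 at 18 to finish.
SL: unused.
Cost = 1100×4 + 1700×12 + 1600×13 + 700×18 = 58200.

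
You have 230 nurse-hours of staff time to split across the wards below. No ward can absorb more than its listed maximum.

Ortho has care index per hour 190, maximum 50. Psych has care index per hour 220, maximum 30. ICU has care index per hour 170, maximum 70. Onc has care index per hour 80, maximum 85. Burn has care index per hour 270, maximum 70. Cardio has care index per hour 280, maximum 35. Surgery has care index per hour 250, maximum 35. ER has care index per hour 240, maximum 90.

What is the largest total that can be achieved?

Order the wards by care index per hour: Cardio 280 > Burn 270 > Surgery 250 > ER 240 > Psych 220 > Ortho 190 > ICU 170 > Onc 80.
Cardio: +35 to 35 (cap) ; 195 left.
Give Burn 70 to hit its cap of 70 ; 125 left.
Surgery: +35 to 35 (cap) ; 90 left.
ER takes 90 to reach its cap of 90 ; 0 left.
Total = 270×70 + 280×35 + 250×35 + 240×90 = 59050.

59050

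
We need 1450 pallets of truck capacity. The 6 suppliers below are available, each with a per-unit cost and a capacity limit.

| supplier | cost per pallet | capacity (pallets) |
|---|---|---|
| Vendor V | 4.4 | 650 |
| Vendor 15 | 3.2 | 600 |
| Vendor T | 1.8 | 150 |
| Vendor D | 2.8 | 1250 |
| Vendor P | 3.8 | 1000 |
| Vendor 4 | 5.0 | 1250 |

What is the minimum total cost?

3930

Use suppliers in increasing cost order.
Vendor T (1.8): use full 150 — 1300 pallets to go.
Take 1250 from Vendor D at 2.8 — need 50 more.
Vendor 15 (3.2): take the remaining 50 — done.
Vendor P, Vendor V, Vendor 4: unused.
Cost = 150×1.8 + 1250×2.8 + 50×3.2 = 3930.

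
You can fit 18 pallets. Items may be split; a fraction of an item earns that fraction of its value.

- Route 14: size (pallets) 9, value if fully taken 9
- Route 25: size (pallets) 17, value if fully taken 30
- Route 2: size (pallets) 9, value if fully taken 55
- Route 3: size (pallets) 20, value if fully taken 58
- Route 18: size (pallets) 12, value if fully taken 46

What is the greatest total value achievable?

Sort by value density: Route 2 55/9≈6.11, Route 18 46/12≈3.83, Route 3 58/20≈2.9, Route 25 30/17≈1.76, Route 14 9/9≈1.
Route 2: take in full, 9 pallets for value 55 — 9 left.
9 pallets left: a 9/12 share of Route 18 gives 46×9/12 = 34.5.
Total value = 89.5.

89.5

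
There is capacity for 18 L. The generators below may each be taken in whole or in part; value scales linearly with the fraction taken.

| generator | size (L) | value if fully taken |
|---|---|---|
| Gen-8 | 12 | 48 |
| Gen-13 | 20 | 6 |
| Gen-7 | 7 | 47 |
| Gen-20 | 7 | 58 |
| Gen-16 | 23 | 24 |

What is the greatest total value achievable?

121

Rank by value-to-size ratio: Gen-20 58/7≈8.29, Gen-7 47/7≈6.71, Gen-8 48/12≈4, Gen-16 24/23≈1.04, Gen-13 6/20≈0.3.
Take all of Gen-20 (7 L, value 58) ; 11 L left.
Take all of Gen-7 (7 L, value 47) ; 4 L left.
4 L left: a 4/12 share of Gen-8 gives 48×4/12 = 16.
Total value = 121.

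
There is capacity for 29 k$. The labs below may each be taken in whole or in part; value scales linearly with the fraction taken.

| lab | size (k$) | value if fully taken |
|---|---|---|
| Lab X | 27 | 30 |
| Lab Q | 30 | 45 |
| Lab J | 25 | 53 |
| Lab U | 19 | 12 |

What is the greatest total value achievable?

Rank by value-to-size ratio: Lab J 53/25≈2.12, Lab Q 45/30≈1.5, Lab X 30/27≈1.11, Lab U 12/19≈0.632.
Lab J: take in full, 25 k$ for value 53 ; 4 left.
Only 4 k$ remain; take 4/30 of Lab Q for value 45×4/30 = 6.
Total value = 59.

59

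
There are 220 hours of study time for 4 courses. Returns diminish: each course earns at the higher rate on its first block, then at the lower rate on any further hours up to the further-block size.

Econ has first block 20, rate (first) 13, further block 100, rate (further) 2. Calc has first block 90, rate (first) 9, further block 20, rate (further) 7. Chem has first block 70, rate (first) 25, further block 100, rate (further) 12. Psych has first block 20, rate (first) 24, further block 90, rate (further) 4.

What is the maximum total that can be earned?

Order all 8 blocks by rate: Chem/tier1 25 > Psych/tier1 24 > Econ/tier1 13 > Chem/tier2 12 > Calc/tier1 9 > Calc/tier2 7 > Psych/tier2 4 > Econ/tier2 2.
Chem/tier1 (25): +70 — 150 left.
Fill Psych tier1 block (20 at 24) — 130 left.
Fill Econ tier1 block (20 at 13) — 110 left.
Chem/tier2 (12): +100 — 10 left.
10 remain; put them into Calc tier1 at 9.
Total = 25×70 + 24×20 + 13×20 + 12×100 + 9×10 = 3780.

3780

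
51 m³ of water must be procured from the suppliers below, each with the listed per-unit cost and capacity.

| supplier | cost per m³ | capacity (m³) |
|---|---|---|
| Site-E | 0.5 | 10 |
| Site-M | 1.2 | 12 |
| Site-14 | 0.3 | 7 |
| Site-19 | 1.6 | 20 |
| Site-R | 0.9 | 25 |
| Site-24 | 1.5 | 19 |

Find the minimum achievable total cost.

40.4

Cheapest first:
Take 7 from Site-14 at 0.3 → need 44 more.
Site-E at 0.5: take all 10 m³ → 34 still needed.
Site-R (0.9): use full 25 → 9 m³ to go.
Site-M (1.2): take the remaining 9 → done.
Site-24, Site-19: unused.
Cost = 7×0.3 + 10×0.5 + 25×0.9 + 9×1.2 = 40.4.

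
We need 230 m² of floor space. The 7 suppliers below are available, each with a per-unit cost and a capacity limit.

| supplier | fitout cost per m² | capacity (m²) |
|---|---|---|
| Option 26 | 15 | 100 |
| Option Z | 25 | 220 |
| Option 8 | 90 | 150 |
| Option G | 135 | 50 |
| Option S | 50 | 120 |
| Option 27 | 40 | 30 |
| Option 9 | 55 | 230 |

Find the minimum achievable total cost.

Use suppliers in increasing cost order.
Option 26 (15): use full 100 — 130 m² to go.
Take 130 from Option Z at 25 to finish.
Option 27, Option S, Option 9, Option 8, Option G: unused.
Cost = 100×15 + 130×25 = 4750.

4750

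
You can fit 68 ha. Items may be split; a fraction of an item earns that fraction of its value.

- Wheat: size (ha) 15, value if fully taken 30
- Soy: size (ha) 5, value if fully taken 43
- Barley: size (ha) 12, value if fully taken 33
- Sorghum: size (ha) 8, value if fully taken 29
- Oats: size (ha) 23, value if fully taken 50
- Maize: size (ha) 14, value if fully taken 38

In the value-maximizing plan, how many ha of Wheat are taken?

Sort by value density: Soy 43/5≈8.6, Sorghum 29/8≈3.62, Barley 33/12≈2.75, Maize 38/14≈2.71, Oats 50/23≈2.17, Wheat 30/15≈2.
Soy: take in full, 5 ha for value 43 → 63 left.
All 8 ha of Sorghum fit (value 29) → 55 remain.
All 12 ha of Barley fit (value 33) → 43 remain.
All 14 ha of Maize fit (value 38) → 29 remain.
Take all of Oats (23 ha, value 50) → 6 ha left.
Only 6 ha remain; take 6/15 of Wheat for value 30×6/15 = 12.

6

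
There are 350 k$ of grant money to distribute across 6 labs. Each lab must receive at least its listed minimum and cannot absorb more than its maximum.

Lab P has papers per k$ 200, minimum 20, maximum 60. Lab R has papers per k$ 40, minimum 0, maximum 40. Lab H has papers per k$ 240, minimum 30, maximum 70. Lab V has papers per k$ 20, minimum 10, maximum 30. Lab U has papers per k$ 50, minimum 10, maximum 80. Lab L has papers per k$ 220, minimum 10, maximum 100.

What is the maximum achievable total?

56200

Meeting every minimum uses 20+0+30+10+10+10 = 80 k$, leaving 270.
Rank by papers per k$: Lab H 240 > Lab L 220 > Lab P 200 > Lab U 50 > Lab R 40 > Lab V 20.
Lab H: +40 to 70 (cap) ; 230 left.
Lab L: +90 to 100 (cap) ; 140 left.
Lab P takes 40 more to reach its cap of 60 ; 100 left.
Lab U: +70 to 80 (cap) ; 30 left.
Lab R has room for 40 more but only 30 remain, so it gets 30.
Total = 200×60 + 40×30 + 240×70 + 20×10 + 50×80 + 220×100 = 56200.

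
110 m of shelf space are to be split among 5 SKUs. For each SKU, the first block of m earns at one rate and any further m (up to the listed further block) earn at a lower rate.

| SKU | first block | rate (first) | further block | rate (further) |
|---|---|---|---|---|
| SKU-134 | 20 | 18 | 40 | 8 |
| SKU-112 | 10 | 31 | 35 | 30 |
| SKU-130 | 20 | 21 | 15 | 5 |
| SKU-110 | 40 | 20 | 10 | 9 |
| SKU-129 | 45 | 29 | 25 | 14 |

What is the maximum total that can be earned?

Order all 10 blocks by rate: SKU-112/T1 31 > SKU-112/T2 30 > SKU-129/T1 29 > SKU-130/T1 21 > SKU-110/T1 20 > SKU-134/T1 18 > SKU-129/T2 14 > SKU-110/T2 9 > SKU-134/T2 8 > SKU-130/T2 5.
Fill SKU-112 T1 block (10 at 31) — 100 left.
SKU-112 T2 at 30: fill all 35 — 65 left.
SKU-129 T1 at 29: fill all 45 — 20 left.
Fill SKU-130 T1 block (20 at 21) — 0 left.
Total = 31×10 + 30×35 + 29×45 + 21×20 = 3085.

3085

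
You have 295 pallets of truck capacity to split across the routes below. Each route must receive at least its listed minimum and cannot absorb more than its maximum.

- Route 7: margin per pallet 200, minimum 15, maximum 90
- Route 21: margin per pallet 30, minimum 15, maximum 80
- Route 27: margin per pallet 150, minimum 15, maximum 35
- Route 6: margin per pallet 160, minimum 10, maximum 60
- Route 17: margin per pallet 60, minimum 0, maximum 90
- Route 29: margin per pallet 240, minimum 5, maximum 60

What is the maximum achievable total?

49800

Meeting every minimum uses 15+15+15+10+0+5 = 60 pallets, leaving 235.
Rank by margin per pallet: Route 29 240 > Route 7 200 > Route 6 160 > Route 27 150 > Route 17 60 > Route 21 30.
Give Route 29 55 more to hit its cap of 60 — 180 left.
Route 7 takes 75 more to reach its cap of 90 — 105 left.
Give Route 6 50 more to hit its cap of 60 — 55 left.
Route 27 takes 20 more to reach its cap of 35 — 35 left.
Route 17: +35 (room for 90) → 35. Pool exhausted.
Total = 200×90 + 30×15 + 150×35 + 160×60 + 60×35 + 240×60 = 49800.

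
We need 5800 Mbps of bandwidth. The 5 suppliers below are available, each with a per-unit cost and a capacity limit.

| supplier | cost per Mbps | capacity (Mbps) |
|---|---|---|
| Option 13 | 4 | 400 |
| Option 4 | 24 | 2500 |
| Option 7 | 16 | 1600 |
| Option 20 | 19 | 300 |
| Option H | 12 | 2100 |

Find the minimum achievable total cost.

91700

Fill from the cheapest supplier first.
Take 400 from Option 13 at 4 — need 5400 more.
Option H at 12: take all 2100 Mbps — 3300 still needed.
Option 7 (16): use full 1600 — 1700 Mbps to go.
Take 300 from Option 20 at 19 — need 1400 more.
Take 1400 from Option 4 at 24 to finish.
Cost = 400×4 + 2100×12 + 1600×16 + 300×19 + 1400×24 = 91700.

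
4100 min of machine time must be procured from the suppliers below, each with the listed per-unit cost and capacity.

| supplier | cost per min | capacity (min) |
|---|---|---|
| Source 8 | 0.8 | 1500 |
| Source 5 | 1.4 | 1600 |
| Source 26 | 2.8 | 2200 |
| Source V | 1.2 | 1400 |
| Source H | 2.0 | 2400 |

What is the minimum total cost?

4560

Fill from the cheapest supplier first.
Source 8 at 0.8: take all 1500 min — 2600 still needed.
Source V at 1.2: take all 1400 min — 1200 still needed.
Source 5 (1.4): take the remaining 1200 — done.
Source H, Source 26: unused.
Cost = 1500×0.8 + 1400×1.2 + 1200×1.4 = 4560.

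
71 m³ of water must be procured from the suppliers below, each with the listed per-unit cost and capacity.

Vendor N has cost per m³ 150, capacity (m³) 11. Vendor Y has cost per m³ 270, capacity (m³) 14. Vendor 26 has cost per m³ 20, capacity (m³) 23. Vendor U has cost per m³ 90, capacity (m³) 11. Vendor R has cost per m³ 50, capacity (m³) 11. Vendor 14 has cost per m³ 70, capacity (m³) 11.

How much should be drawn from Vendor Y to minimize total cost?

Fill from the cheapest supplier first.
Vendor 26 at 20: take all 23 m³ — 48 still needed.
Vendor R at 50: take all 11 m³ — 37 still needed.
Vendor 14 (70): use full 11 — 26 m³ to go.
Vendor U (90): use full 11 — 15 m³ to go.
Vendor N at 150: take all 11 m³ — 4 still needed.
Vendor Y at 270: take 4 of its 14 — requirement met.

4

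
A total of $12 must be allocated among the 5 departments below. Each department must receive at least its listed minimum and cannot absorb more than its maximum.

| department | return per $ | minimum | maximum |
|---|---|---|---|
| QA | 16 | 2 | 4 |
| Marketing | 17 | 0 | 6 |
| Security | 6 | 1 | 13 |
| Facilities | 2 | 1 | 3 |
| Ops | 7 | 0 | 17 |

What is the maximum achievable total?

174

Meeting every minimum uses 2+0+1+1+0 = 4 $, leaving 8.
Highest return per $ first: Marketing 17 > QA 16 > Ops 7 > Security 6 > Facilities 2.
Marketing takes 6 more to reach its cap of 6 → 2 left.
QA takes 2 more to reach its cap of 4 → 0 left.
Total = 16×4 + 17×6 + 6×1 + 2×1 = 174.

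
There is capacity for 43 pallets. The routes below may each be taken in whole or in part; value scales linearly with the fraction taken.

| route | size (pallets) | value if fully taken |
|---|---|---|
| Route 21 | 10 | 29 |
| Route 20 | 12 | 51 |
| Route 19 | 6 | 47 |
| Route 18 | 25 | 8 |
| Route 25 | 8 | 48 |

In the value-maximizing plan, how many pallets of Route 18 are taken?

7

Best value per unit of size first: Route 19 47/6≈7.83, Route 25 48/8≈6, Route 20 51/12≈4.25, Route 21 29/10≈2.9, Route 18 8/25≈0.32.
Take all of Route 19 (6 pallets, value 47) — 37 pallets left.
Route 25: take in full, 8 pallets for value 48 — 29 left.
Take all of Route 20 (12 pallets, value 51) — 17 pallets left.
Take all of Route 21 (10 pallets, value 29) — 7 pallets left.
Fill the last 7 pallets with part of Route 18: 7/25 of it earns 2.24.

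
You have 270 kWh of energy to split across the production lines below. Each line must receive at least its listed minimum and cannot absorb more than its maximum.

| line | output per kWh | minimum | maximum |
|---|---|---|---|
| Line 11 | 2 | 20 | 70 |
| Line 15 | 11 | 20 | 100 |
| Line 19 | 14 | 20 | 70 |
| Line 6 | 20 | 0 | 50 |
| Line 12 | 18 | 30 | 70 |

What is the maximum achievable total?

Meeting every minimum uses 20+20+20+0+30 = 90 kWh, leaving 180.
Rank by output per kWh: Line 6 20 > Line 12 18 > Line 19 14 > Line 15 11 > Line 11 2.
Give Line 6 50 more to hit its cap of 50 ; 130 left.
Give Line 12 40 more to hit its cap of 70 ; 90 left.
Line 19: +50 to 70 (cap) ; 40 left.
Only 40 left; Line 15 takes them to reach 60.
Total = 2×20 + 11×60 + 14×70 + 20×50 + 18×70 = 3940.

3940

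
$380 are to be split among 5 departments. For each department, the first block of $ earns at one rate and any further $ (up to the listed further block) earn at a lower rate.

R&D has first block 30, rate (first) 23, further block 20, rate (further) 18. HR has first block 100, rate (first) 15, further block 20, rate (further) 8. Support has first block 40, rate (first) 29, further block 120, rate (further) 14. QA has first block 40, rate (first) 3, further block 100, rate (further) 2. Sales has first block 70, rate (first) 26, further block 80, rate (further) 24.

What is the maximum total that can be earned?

8010

Rank every tier by rate: Support/first 29 > Sales/first 26 > Sales/second 24 > R&D/first 23 > R&D/second 18 > HR/first 15 > Support/second 14 > HR/second 8 > QA/first 3 > QA/second 2.
Support first at 29: fill all 40 → 340 left.
Sales/first (26): +70 → 270 left.
Sales/second (24): +80 → 190 left.
R&D first at 23: fill all 30 → 160 left.
Fill R&D second block (20 at 18) → 140 left.
HR first at 15: fill all 100 → 40 left.
Support/second: +40 of 120 at 14; pool empty.
Total = 29×40 + 26×70 + 24×80 + 23×30 + 18×20 + 15×100 + 14×40 = 8010.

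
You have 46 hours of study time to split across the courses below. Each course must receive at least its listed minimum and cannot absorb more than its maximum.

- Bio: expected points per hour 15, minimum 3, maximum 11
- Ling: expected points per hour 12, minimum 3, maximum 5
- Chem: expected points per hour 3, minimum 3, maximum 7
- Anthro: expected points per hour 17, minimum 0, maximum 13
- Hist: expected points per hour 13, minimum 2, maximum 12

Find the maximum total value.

617

Meeting every minimum uses 3+3+3+0+2 = 11 hours, leaving 35.
Rank by expected points per hour: Anthro 17 > Bio 15 > Hist 13 > Ling 12 > Chem 3.
Anthro: +13 to 13 (cap) ; 22 left.
Give Bio 8 more to hit its cap of 11 ; 14 left.
Give Hist 10 more to hit its cap of 12 ; 4 left.
Give Ling 2 more to hit its cap of 5 ; 2 left.
Only 2 left; Chem takes them to reach 5.
Total = 15×11 + 12×5 + 3×5 + 17×13 + 13×12 = 617.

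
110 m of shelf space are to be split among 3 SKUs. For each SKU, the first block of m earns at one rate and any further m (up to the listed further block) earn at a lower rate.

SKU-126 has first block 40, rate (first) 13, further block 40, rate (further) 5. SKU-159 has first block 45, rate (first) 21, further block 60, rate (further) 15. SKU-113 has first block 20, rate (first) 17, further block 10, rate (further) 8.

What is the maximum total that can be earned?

Treat each block as its own option and order by rate: SKU-159/T1 21 > SKU-113/T1 17 > SKU-159/T2 15 > SKU-126/T1 13 > SKU-113/T2 8 > SKU-126/T2 5.
Fill SKU-159 T1 block (45 at 21) → 65 left.
Fill SKU-113 T1 block (20 at 17) → 45 left.
SKU-159 T2 at 15: only 45 left, fill 45.
Total = 21×45 + 17×20 + 15×45 = 1960.

1960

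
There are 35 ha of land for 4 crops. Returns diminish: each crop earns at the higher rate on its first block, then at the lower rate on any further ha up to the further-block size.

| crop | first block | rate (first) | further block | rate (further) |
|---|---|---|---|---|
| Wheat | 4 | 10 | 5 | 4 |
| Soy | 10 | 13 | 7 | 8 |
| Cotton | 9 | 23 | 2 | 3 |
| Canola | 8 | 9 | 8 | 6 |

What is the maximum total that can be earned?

Order all 8 blocks by rate: Cotton/first 23 > Soy/first 13 > Wheat/first 10 > Canola/first 9 > Soy/second 8 > Canola/second 6 > Wheat/second 4 > Cotton/second 3.
Fill Cotton first block (9 at 23) — 26 left.
Soy first at 13: fill all 10 — 16 left.
Fill Wheat first block (4 at 10) — 12 left.
Canola first at 9: fill all 8 — 4 left.
Soy/second: +4 of 7 at 8; pool empty.
Total = 23×9 + 13×10 + 10×4 + 9×8 + 8×4 = 481.

481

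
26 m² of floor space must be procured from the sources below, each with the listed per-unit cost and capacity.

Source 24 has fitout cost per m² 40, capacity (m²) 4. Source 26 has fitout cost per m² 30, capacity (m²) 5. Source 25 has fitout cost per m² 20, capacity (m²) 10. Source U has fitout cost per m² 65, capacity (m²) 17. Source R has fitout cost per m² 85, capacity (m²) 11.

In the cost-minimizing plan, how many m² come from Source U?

Fill from the cheapest source first.
Source 25 (20): use full 10 ; 16 m² to go.
Source 26 at 30: take all 5 m² ; 11 still needed.
Source 24 at 40: take all 4 m² ; 7 still needed.
Source U (65): take the remaining 7 ; done.
Source R: unused.

7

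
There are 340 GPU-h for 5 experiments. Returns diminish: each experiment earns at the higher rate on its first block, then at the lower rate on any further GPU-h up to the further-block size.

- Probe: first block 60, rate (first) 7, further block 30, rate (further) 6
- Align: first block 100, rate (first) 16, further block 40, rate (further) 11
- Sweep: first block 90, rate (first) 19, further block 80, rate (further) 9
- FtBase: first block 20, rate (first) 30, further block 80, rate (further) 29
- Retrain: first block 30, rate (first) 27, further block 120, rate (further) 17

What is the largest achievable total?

Treat each block as its own option and order by rate: FtBase/tier1 30 > FtBase/tier2 29 > Retrain/tier1 27 > Sweep/tier1 19 > Retrain/tier2 17 > Align/tier1 16 > Align/tier2 11 > Sweep/tier2 9 > Probe/tier1 7 > Probe/tier2 6.
Fill FtBase tier1 block (20 at 30) → 320 left.
FtBase tier2 at 29: fill all 80 → 240 left.
Retrain/tier1 (27): +30 → 210 left.
Sweep/tier1 (19): +90 → 120 left.
Retrain/tier2 (17): +120 → 0 left.
Total = 30×20 + 29×80 + 27×30 + 19×90 + 17×120 = 7480.

7480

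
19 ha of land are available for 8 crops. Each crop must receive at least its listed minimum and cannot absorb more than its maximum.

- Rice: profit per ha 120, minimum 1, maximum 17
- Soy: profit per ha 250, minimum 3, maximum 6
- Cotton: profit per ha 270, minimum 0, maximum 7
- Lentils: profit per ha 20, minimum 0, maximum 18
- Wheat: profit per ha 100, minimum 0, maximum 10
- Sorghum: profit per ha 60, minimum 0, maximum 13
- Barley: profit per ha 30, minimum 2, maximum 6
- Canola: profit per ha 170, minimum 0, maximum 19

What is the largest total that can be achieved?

4080

Meeting every minimum uses 1+3+0+0+0+0+2+0 = 6 ha, leaving 13.
Highest profit per ha first: Cotton 270 > Soy 250 > Canola 170 > Rice 120 > Wheat 100 > Sorghum 60 > Barley 30 > Lentils 20.
Cotton takes 7 more to reach its cap of 7 ; 6 left.
Give Soy 3 more to hit its cap of 6 ; 3 left.
Canola: +3 (room for 19) → 3. Pool exhausted.
Total = 120×1 + 250×6 + 270×7 + 30×2 + 170×3 = 4080.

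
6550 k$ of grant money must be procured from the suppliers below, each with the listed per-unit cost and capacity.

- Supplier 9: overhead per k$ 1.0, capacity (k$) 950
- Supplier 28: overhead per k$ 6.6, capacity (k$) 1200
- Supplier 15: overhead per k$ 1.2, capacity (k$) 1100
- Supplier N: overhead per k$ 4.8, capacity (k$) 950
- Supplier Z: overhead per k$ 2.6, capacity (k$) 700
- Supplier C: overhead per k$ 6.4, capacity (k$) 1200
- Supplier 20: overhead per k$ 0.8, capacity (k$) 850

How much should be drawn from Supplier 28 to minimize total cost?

800

Cheapest first:
Supplier 20 (0.8): use full 850 — 5700 k$ to go.
Supplier 9 at 1.0: take all 950 k$ — 4750 still needed.
Supplier 15 (1.2): use full 1100 — 3650 k$ to go.
Supplier Z (2.6): use full 700 — 2950 k$ to go.
Supplier N (4.8): use full 950 — 2000 k$ to go.
Supplier C at 6.4: take all 1200 k$ — 800 still needed.
Take 800 from Supplier 28 at 6.6 to finish.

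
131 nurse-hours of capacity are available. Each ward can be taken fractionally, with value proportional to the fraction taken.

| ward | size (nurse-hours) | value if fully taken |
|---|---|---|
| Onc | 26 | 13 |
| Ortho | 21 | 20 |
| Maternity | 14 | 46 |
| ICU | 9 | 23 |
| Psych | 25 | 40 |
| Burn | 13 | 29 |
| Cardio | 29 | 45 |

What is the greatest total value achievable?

Rank by value-to-size ratio: Maternity 46/14≈3.29, ICU 23/9≈2.56, Burn 29/13≈2.23, Psych 40/25≈1.6, Cardio 45/29≈1.55, Ortho 20/21≈0.952, Onc 13/26≈0.5.
Take all of Maternity (14 nurse-hours, value 46) → 117 nurse-hours left.
Take all of ICU (9 nurse-hours, value 23) → 108 nurse-hours left.
Take all of Burn (13 nurse-hours, value 29) → 95 nurse-hours left.
Psych: take in full, 25 nurse-hours for value 40 → 70 left.
Take all of Cardio (29 nurse-hours, value 45) → 41 nurse-hours left.
All 21 nurse-hours of Ortho fit (value 20) → 20 remain.
Only 20 nurse-hours remain; take 20/26 of Onc for value 13×20/26 = 10.
Total value = 213.

213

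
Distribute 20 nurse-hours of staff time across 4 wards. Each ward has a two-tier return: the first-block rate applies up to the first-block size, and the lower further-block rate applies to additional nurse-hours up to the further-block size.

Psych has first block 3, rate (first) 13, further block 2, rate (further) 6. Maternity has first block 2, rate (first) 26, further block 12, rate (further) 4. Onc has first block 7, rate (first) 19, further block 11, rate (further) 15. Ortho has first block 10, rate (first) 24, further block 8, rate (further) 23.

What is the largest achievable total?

476

Order all 8 blocks by rate: Maternity/first 26 > Ortho/first 24 > Ortho/second 23 > Onc/first 19 > Onc/second 15 > Psych/first 13 > Psych/second 6 > Maternity/second 4.
Maternity first at 26: fill all 2 ; 18 left.
Ortho/first (24): +10 ; 8 left.
Fill Ortho second block (8 at 23) ; 0 left.
Total = 26×2 + 24×10 + 23×8 = 476.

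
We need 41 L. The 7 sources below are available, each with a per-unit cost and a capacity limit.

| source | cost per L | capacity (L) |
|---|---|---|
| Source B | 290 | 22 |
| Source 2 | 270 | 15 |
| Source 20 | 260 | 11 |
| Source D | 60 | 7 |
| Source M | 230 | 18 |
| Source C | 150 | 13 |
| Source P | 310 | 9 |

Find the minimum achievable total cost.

Fill from the cheapest source first.
Source D at 60: take all 7 L — 34 still needed.
Source C at 150: take all 13 L — 21 still needed.
Source M (230): use full 18 — 3 L to go.
Source 20 (260): take the remaining 3 — done.
Source 2, Source B, Source P: unused.
Cost = 7×60 + 13×150 + 18×230 + 3×260 = 7290.

7290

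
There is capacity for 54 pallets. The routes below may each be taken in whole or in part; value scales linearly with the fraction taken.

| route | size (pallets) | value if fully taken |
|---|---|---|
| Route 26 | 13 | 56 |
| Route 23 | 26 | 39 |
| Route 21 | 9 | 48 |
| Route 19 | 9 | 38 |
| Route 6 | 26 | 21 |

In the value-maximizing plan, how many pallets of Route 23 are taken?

23

Sort by value density: Route 21 48/9≈5.33, Route 26 56/13≈4.31, Route 19 38/9≈4.22, Route 23 39/26≈1.5, Route 6 21/26≈0.808.
Route 21: take in full, 9 pallets for value 48 — 45 left.
All 13 pallets of Route 26 fit (value 56) — 32 remain.
Route 19: take in full, 9 pallets for value 38 — 23 left.
Only 23 pallets remain; take 23/26 of Route 23 for value 39×23/26 = 34.5.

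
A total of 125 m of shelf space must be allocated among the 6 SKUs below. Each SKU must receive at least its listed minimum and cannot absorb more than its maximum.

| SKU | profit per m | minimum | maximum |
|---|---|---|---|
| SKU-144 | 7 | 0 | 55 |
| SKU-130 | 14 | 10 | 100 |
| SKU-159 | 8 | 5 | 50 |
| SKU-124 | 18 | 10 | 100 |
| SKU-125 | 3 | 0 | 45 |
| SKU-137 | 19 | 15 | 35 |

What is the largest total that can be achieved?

2195

Meeting every minimum uses 0+10+5+10+0+15 = 40 m, leaving 85.
Order the SKUs by profit per m: SKU-137 19 > SKU-124 18 > SKU-130 14 > SKU-159 8 > SKU-144 7 > SKU-125 3.
SKU-137: +20 to 35 (cap) → 65 left.
Only 65 left; SKU-124 takes them to reach 75.
Total = 14×10 + 8×5 + 18×75 + 19×35 = 2195.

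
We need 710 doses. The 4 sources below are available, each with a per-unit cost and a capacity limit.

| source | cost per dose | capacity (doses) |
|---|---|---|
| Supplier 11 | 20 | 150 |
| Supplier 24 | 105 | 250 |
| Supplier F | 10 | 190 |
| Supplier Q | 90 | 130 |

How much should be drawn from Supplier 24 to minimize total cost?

240

Use sources in increasing cost order.
Supplier F at 10: take all 190 doses ; 520 still needed.
Take 150 from Supplier 11 at 20 ; need 370 more.
Supplier Q (90): use full 130 ; 240 doses to go.
Supplier 24 (105): take the remaining 240 ; done.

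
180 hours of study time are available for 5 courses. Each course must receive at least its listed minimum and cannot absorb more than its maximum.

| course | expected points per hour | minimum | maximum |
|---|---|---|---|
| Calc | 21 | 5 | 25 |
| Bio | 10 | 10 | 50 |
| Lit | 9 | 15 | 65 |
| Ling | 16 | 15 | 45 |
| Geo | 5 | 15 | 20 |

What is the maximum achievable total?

Meeting every minimum uses 5+10+15+15+15 = 60 hours, leaving 120.
Rank by expected points per hour: Calc 21 > Ling 16 > Bio 10 > Lit 9 > Geo 5.
Calc takes 20 more to reach its cap of 25 → 100 left.
Give Ling 30 more to hit its cap of 45 → 70 left.
Bio: +40 to 50 (cap) → 30 left.
Lit has room for 50 more but only 30 remain, so it gets 45.
Total = 21×25 + 10×50 + 9×45 + 16×45 + 5×15 = 2225.

2225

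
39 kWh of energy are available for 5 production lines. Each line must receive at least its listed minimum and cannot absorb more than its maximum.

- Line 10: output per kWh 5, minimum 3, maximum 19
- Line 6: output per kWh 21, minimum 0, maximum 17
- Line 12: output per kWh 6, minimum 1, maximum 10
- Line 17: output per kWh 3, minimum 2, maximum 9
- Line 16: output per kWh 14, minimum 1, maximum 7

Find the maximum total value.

536

Meeting every minimum uses 3+0+1+2+1 = 7 kWh, leaving 32.
Rank by output per kWh: Line 6 21 > Line 16 14 > Line 12 6 > Line 10 5 > Line 17 3.
Give Line 6 17 more to hit its cap of 17 — 15 left.
Line 16 takes 6 more to reach its cap of 7 — 9 left.
Line 12 takes 9 more to reach its cap of 10 — 0 left.
Total = 5×3 + 21×17 + 6×10 + 3×2 + 14×7 = 536.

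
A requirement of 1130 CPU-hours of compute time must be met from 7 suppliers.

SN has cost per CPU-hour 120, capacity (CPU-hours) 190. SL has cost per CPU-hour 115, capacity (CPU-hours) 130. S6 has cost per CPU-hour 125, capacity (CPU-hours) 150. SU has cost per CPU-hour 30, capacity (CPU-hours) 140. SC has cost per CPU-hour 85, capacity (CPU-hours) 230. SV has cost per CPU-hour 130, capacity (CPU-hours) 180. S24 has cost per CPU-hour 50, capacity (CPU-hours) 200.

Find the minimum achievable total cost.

101950

Fill from the cheapest supplier first.
SU (30): use full 140 → 990 CPU-hours to go.
Take 200 from S24 at 50 → need 790 more.
SC (85): use full 230 → 560 CPU-hours to go.
SL (115): use full 130 → 430 CPU-hours to go.
SN at 120: take all 190 CPU-hours → 240 still needed.
S6 at 125: take all 150 CPU-hours → 90 still needed.
Take 90 from SV at 130 to finish.
Cost = 140×30 + 200×50 + 230×85 + 130×115 + 190×120 + 150×125 + 90×130 = 101950.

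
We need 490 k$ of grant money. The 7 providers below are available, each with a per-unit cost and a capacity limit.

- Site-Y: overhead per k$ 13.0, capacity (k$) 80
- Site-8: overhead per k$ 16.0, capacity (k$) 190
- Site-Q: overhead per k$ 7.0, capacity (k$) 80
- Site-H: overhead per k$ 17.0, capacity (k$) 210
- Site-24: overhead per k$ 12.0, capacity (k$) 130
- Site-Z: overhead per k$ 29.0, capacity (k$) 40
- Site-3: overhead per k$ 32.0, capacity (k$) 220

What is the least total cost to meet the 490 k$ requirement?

6370

Cheapest first:
Site-Q at 7.0: take all 80 k$ ; 410 still needed.
Site-24 at 12.0: take all 130 k$ ; 280 still needed.
Site-Y (13.0): use full 80 ; 200 k$ to go.
Take 190 from Site-8 at 16.0 ; need 10 more.
Site-H at 17.0: take 10 of its 210 ; requirement met.
Site-Z, Site-3: unused.
Cost = 80×7.0 + 130×12.0 + 80×13.0 + 190×16.0 + 10×17.0 = 6370.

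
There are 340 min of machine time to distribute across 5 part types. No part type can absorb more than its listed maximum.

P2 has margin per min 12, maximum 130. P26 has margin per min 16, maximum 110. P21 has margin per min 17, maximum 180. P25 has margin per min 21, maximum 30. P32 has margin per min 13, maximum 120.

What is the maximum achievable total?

Rank by margin per min: P25 21 > P21 17 > P26 16 > P32 13 > P2 12.
P25 takes 30 to reach its cap of 30 — 310 left.
P21 takes 180 to reach its cap of 180 — 130 left.
P26: +110 to 110 (cap) — 20 left.
P32: +20 (room for 120) → 20. Pool exhausted.
Total = 16×110 + 17×180 + 21×30 + 13×20 = 5710.

5710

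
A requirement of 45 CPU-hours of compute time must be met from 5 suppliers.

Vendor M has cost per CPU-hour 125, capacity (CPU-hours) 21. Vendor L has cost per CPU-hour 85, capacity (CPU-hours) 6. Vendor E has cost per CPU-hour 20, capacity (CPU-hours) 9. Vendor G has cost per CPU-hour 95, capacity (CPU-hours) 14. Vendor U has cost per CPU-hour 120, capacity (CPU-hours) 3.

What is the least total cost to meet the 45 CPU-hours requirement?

Cheapest first:
Take 9 from Vendor E at 20 — need 36 more.
Vendor L at 85: take all 6 CPU-hours — 30 still needed.
Vendor G (95): use full 14 — 16 CPU-hours to go.
Vendor U (120): use full 3 — 13 CPU-hours to go.
Vendor M (125): take the remaining 13 — done.
Cost = 9×20 + 6×85 + 14×95 + 3×120 + 13×125 = 4005.

4005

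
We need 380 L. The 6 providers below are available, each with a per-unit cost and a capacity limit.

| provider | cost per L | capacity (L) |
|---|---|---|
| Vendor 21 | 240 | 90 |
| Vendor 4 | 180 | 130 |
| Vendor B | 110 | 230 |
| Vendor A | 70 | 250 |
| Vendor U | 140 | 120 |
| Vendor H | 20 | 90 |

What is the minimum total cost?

Cheapest first:
Take 90 from Vendor H at 20 ; need 290 more.
Vendor A (70): use full 250 ; 40 L to go.
Vendor B at 110: take 40 of its 230 ; requirement met.
Vendor U, Vendor 4, Vendor 21: unused.
Cost = 90×20 + 250×70 + 40×110 = 23700.

23700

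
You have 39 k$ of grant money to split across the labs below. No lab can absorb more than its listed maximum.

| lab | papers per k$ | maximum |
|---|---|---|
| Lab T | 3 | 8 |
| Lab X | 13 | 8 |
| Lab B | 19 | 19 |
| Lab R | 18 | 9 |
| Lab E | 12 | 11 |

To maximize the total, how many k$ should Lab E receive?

3

Order the labs by papers per k$: Lab B 19 > Lab R 18 > Lab X 13 > Lab E 12 > Lab T 3.
Lab B: +19 to 19 (cap) → 20 left.
Give Lab R 9 to hit its cap of 9 → 11 left.
Lab X: +8 to 8 (cap) → 3 left.
Only 3 left; Lab E takes them to reach 3.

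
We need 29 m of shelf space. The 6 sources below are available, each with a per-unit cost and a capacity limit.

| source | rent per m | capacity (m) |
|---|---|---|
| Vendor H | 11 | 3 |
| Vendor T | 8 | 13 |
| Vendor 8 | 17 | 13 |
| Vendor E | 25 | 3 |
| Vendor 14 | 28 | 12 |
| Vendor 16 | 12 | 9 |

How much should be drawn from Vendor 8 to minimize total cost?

Fill from the cheapest source first.
Take 13 from Vendor T at 8 ; need 16 more.
Take 3 from Vendor H at 11 ; need 13 more.
Vendor 16 at 12: take all 9 m ; 4 still needed.
Take 4 from Vendor 8 at 17 to finish.
Vendor E, Vendor 14: unused.

4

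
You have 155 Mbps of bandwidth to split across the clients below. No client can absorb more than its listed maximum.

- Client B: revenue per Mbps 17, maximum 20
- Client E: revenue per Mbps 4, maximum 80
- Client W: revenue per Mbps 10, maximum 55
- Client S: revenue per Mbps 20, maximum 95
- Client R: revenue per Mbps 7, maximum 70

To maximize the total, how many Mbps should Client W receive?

Highest revenue per Mbps first: Client S 20 > Client B 17 > Client W 10 > Client R 7 > Client E 4.
Client S: +95 to 95 (cap) → 60 left.
Give Client B 20 to hit its cap of 20 → 40 left.
Client W: +40 (room for 55) → 40. Pool exhausted.

40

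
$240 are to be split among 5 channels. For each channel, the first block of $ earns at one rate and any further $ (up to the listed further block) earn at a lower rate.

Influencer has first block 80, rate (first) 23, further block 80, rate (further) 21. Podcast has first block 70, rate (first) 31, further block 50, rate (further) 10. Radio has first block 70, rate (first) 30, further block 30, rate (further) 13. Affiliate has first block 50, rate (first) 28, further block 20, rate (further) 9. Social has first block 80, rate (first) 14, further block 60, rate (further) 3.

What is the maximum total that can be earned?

Order all 10 blocks by rate: Podcast/first 31 > Radio/first 30 > Affiliate/first 28 > Influencer/first 23 > Influencer/second 21 > Social/first 14 > Radio/second 13 > Podcast/second 10 > Affiliate/second 9 > Social/second 3.
Fill Podcast first block (70 at 31) ; 170 left.
Radio first at 30: fill all 70 ; 100 left.
Affiliate/first (28): +50 ; 50 left.
Influencer first at 23: only 50 left, fill 50.
Total = 31×70 + 30×70 + 28×50 + 23×50 = 6820.

6820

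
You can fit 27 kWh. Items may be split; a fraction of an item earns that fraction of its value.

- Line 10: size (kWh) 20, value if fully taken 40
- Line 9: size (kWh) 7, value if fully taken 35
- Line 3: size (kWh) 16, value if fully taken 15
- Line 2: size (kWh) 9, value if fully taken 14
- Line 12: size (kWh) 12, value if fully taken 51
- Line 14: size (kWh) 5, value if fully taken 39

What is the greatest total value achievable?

Sort by value density: Line 14 39/5≈7.8, Line 9 35/7≈5, Line 12 51/12≈4.25, Line 10 40/20≈2, Line 2 14/9≈1.56, Line 3 15/16≈0.938.
All 5 kWh of Line 14 fit (value 39) ; 22 remain.
Line 9: take in full, 7 kWh for value 35 ; 15 left.
All 12 kWh of Line 12 fit (value 51) ; 3 remain.
Fill the last 3 kWh with part of Line 10: 3/20 of it earns 6.
Total value = 131.

131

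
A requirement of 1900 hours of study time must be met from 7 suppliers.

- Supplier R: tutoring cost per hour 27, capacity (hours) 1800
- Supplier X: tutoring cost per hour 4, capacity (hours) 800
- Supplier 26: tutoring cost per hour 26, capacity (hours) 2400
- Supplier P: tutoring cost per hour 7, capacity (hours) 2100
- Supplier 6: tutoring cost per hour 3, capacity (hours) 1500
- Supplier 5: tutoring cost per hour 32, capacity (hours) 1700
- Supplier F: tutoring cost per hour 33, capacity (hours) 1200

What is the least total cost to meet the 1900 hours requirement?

Cheapest first:
Take 1500 from Supplier 6 at 3 → need 400 more.
Take 400 from Supplier X at 4 to finish.
Supplier P, Supplier 26, Supplier R, Supplier 5, Supplier F: unused.
Cost = 1500×3 + 400×4 = 6100.

6100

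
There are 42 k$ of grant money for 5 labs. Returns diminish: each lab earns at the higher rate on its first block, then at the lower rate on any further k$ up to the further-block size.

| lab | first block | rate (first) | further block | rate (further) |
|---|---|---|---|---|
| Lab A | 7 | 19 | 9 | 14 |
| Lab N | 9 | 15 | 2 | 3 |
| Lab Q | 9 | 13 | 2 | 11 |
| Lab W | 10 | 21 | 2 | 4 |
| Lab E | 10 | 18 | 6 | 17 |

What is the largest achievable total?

760

Rank every tier by rate: Lab W/tier1 21 > Lab A/tier1 19 > Lab E/tier1 18 > Lab E/tier2 17 > Lab N/tier1 15 > Lab A/tier2 14 > Lab Q/tier1 13 > Lab Q/tier2 11 > Lab W/tier2 4 > Lab N/tier2 3.
Lab W/tier1 (21): +10 ; 32 left.
Lab A tier1 at 19: fill all 7 ; 25 left.
Fill Lab E tier1 block (10 at 18) ; 15 left.
Lab E tier2 at 17: fill all 6 ; 9 left.
Fill Lab N tier1 block (9 at 15) ; 0 left.
Total = 21×10 + 19×7 + 18×10 + 17×6 + 15×9 = 760.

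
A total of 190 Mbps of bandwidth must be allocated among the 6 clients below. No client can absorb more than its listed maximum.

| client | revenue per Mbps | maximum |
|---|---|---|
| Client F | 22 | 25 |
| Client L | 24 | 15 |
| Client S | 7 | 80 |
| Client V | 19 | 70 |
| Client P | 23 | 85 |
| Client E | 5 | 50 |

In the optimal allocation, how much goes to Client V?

65

Order the clients by revenue per Mbps: Client L 24 > Client P 23 > Client F 22 > Client V 19 > Client S 7 > Client E 5.
Client L takes 15 to reach its cap of 15 — 175 left.
Give Client P 85 to hit its cap of 85 — 90 left.
Give Client F 25 to hit its cap of 25 — 65 left.
Only 65 left; Client V takes them to reach 65.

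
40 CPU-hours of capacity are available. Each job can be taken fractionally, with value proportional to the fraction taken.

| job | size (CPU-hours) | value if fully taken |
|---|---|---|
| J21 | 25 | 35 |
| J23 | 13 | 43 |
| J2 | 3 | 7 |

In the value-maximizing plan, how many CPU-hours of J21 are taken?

24

Best value per unit of size first: J23 43/13≈3.31, J2 7/3≈2.33, J21 35/25≈1.4.
All 13 CPU-hours of J23 fit (value 43) → 27 remain.
Take all of J2 (3 CPU-hours, value 7) → 24 CPU-hours left.
Fill the last 24 CPU-hours with part of J21: 24/25 of it earns 33.6.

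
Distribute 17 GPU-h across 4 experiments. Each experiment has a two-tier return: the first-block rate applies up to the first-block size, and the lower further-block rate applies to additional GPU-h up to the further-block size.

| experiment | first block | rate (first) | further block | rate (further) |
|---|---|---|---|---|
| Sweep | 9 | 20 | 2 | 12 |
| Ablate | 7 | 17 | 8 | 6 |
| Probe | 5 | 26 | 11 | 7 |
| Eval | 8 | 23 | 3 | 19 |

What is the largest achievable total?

394

Treat each block as its own option and order by rate: Probe/first 26 > Eval/first 23 > Sweep/first 20 > Eval/second 19 > Ablate/first 17 > Sweep/second 12 > Probe/second 7 > Ablate/second 6.
Probe/first (26): +5 ; 12 left.
Eval/first (23): +8 ; 4 left.
Sweep/first: +4 of 9 at 20; pool empty.
Total = 26×5 + 23×8 + 20×4 = 394.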